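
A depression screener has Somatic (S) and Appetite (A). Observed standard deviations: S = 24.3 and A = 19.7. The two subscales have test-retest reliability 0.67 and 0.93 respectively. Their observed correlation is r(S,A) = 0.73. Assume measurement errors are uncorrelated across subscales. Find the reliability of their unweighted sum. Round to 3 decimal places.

Var(S+A) = 24.3² + 19.7² + 2·[24.3·19.7·0.73] = 978.58 + 698.917 = 1677.5.
Because errors are independent across components, Cov(Tᵢ,Tⱼ) = Cov(Xᵢ,Xⱼ); the off-diagonal part of the true-score variance is the same as above.
True-score variance = [24.3²·0.67 + 19.7²·0.93] + 698.917 = 756.552 + 698.917 = 1455.47.
Reliability = 1455.47 / 1677.5 = 0.868.

0.868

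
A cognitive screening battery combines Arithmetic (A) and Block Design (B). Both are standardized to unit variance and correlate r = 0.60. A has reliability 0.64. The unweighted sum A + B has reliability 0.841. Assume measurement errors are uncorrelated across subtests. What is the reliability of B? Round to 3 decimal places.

0.851

Var(A+B) = 2 + 2·0.60 = 3.200.
True-score variance = ρ_A + ρ_B + 2·0.60, so 0.841 = (0.64 + ρ_B + 1.20) / 3.200.
ρ_B = 0.841·3.200 − 0.64 − 1.20 = 0.851.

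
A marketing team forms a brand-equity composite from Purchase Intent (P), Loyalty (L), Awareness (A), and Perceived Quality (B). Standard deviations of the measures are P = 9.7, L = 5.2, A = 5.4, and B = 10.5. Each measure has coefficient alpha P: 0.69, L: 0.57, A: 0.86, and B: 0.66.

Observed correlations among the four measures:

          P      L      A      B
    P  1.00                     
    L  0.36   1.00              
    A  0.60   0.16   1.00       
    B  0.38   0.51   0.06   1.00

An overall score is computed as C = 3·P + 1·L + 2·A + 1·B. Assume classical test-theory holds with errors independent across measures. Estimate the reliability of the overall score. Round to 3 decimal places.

Var(C) = 3²·9.7² + 5.2² + 2²·5.4² + 10.5² + 2·[3·9.7·5.2·0.36 + 6·9.7·5.4·0.60 + 3·9.7·10.5·0.38 + 2·5.2·5.4·0.16 + 5.2·10.5·0.51 + 2·5.4·10.5·0.06] = 1100.74 + 805.576 = 1906.32.
Because errors are independent across components, Cov(Tᵢ,Tⱼ) = Cov(Xᵢ,Xⱼ); the off-diagonal part of the true-score variance is the same as above.
True-score variance = [3²·9.7²·0.69 + 5.2²·0.57 + 2²·5.4²·0.86 + 10.5²·0.66] + 805.576 = 772.787 + 805.576 = 1578.36.
Reliability = 1578.36 / 1906.32 = 0.828.

0.828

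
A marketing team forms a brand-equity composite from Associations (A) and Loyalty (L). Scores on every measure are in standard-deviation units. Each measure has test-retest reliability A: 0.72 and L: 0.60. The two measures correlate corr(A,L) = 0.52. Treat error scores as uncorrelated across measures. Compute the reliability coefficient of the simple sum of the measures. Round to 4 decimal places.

Var(A+L) = 2 + 2·[0.52] = 2 + 1.04 = 3.04.
Under uncorrelated errors the observed covariances equal the true-score covariances, so only the own-variance terms attenuate.
True-score variance = [0.72 + 0.60] + 1.04 = 1.32 + 1.04 = 2.36.
Reliability = 2.36 / 3.04 = 0.7763.

0.7763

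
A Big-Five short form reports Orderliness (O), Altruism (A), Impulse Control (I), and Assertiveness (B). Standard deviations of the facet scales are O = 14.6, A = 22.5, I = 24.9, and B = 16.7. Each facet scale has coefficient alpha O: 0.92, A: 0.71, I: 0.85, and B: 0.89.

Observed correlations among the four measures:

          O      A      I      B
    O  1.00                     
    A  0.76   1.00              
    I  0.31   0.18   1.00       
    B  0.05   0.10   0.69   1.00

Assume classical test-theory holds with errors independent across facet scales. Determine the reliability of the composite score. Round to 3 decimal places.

0.911

Var(O+A+I+B) = 14.6² + 22.5² + 24.9² + 16.7² + 2·[14.6·22.5·0.76 + 14.6·24.9·0.31 + 14.6·16.7·0.05 + 22.5·24.9·0.18 + 22.5·16.7·0.10 + 24.9·16.7·0.69] = 1618.31 + 1599.78 = 3218.09.
Because errors are independent across components, Cov(Tᵢ,Tⱼ) = Cov(Xᵢ,Xⱼ); the off-diagonal part of the true-score variance is the same as above.
True-score variance = [14.6²·0.92 + 22.5²·0.71 + 24.9²·0.85 + 16.7²·0.89] + 1599.78 = 1330.77 + 1599.78 = 2930.55.
Reliability = 2930.55 / 3218.09 = 0.911.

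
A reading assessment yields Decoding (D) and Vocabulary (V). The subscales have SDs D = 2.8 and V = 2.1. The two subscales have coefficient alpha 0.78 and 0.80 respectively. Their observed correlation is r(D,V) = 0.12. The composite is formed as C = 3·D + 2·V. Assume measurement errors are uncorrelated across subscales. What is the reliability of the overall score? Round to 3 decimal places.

Var(C) = 3²·2.8² + 2²·2.1² + 2·[6·2.8·2.1·0.12] = 88.2 + 8.4672 = 96.6672.
With uncorrelated errors the cross-covariances are all true-score covariance, so they carry over unchanged; only the diagonal terms shrink to ρᵢσᵢ².
True-score variance = [3²·2.8²·0.78 + 2²·2.1²·0.80] + 8.4672 = 69.1488 + 8.4672 = 77.616.
Reliability = 77.616 / 96.6672 = 0.803.

0.803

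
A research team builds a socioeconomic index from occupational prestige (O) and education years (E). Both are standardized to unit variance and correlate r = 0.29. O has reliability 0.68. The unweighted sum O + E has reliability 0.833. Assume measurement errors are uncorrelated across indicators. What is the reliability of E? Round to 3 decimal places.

0.889

Var(O+E) = 2 + 2·0.29 = 2.580.
True-score variance = ρ_O + ρ_E + 2·0.29, so 0.833 = (0.68 + ρ_E + 0.58) / 2.580.
ρ_E = 0.833·2.580 − 0.68 − 0.58 = 0.889.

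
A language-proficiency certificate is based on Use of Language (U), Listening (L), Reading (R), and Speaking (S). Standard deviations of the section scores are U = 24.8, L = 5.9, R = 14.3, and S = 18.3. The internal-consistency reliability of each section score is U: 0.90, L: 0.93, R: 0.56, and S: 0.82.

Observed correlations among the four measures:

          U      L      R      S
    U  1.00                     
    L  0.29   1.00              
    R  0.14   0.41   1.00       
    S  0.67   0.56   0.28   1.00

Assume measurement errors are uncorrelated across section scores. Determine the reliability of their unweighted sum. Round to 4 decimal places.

Var(U+L+R+S) = 24.8² + 5.9² + 14.3² + 18.3² + 2·[24.8·5.9·0.29 + 24.8·14.3·0.14 + 24.8·18.3·0.67 + 5.9·14.3·0.41 + 5.9·18.3·0.56 + 14.3·18.3·0.28] = 1189.23 + 1128.97 = 2318.2.
Because errors are independent across components, Cov(Tᵢ,Tⱼ) = Cov(Xᵢ,Xⱼ); the off-diagonal part of the true-score variance is the same as above.
True-score variance = [24.8²·0.90 + 5.9²·0.93 + 14.3²·0.56 + 18.3²·0.82] + 1128.97 = 975.034 + 1128.97 = 2104.
Reliability = 2104 / 2318.2 = 0.9076.

0.9076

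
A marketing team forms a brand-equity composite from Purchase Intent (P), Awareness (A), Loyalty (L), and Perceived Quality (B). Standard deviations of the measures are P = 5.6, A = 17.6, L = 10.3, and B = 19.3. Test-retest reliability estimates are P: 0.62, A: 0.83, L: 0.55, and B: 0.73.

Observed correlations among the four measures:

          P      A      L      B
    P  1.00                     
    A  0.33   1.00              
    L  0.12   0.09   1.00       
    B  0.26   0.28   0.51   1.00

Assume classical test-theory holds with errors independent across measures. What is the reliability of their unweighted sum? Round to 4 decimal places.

Var(P+A+L+B) = 5.6² + 17.6² + 10.3² + 19.3² + 2·[5.6·17.6·0.33 + 5.6·10.3·0.12 + 5.6·19.3·0.26 + 17.6·10.3·0.09 + 17.6·19.3·0.28 + 10.3·19.3·0.51] = 819.7 + 560.711 = 1380.41.
With uncorrelated errors the cross-covariances are all true-score covariance, so they carry over unchanged; only the diagonal terms shrink to ρᵢσᵢ².
True-score variance = [5.6²·0.62 + 17.6²·0.83 + 10.3²·0.55 + 19.3²·0.73] + 560.711 = 606.811 + 560.711 = 1167.52.
Reliability = 1167.52 / 1380.41 = 0.8458.

0.8458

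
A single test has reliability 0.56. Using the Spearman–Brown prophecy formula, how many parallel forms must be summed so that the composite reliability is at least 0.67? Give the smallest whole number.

2

k ≥ ρ*(1−ρ₁)/(ρ₁(1−ρ*)) = 0.67·0.44 / (0.56·0.33) = 1.595.
Smallest integer k = 2.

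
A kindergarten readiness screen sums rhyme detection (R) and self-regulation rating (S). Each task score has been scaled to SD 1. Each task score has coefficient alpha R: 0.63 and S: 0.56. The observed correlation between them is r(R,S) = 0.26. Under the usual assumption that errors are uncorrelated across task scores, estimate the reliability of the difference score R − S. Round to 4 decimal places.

0.4527

Var(R−S) = 1 + 1 − 2·0.26 = 2 − 0.52 = 1.48.
With uncorrelated errors the cross-covariances are all true-score covariance, so they carry over unchanged; only the diagonal terms shrink to ρᵢσᵢ².
True-score variance = [0.63 + 0.56] − 0.52 = 1.19 − 0.52 = 0.67.
Reliability = 0.67 / 1.48 = 0.4527.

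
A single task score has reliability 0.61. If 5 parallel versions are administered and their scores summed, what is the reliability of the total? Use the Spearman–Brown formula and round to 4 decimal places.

0.8866

ρ_k = kρ / (1 + (k−1)ρ) = 5·0.61 / (1 + 4·0.61) = 3.050 / 3.440 = 0.8866.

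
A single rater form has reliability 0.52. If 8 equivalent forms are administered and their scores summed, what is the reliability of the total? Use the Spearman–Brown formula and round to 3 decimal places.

0.897

ρ_k = kρ / (1 + (k−1)ρ) = 8·0.52 / (1 + 7·0.52) = 4.160 / 4.640 = 0.897.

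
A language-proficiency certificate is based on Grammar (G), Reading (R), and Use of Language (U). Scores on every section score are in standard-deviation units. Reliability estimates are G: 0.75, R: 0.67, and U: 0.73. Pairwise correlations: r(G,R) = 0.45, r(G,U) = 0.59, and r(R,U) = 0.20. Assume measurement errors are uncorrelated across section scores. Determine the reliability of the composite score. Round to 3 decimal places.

0.845

Var(G+R+U) = 3 + 2·[0.45 + 0.59 + 0.20] = 3 + 2.48 = 5.48.
With uncorrelated errors the cross-covariances are all true-score covariance, so they carry over unchanged; only the diagonal terms shrink to ρᵢσᵢ².
True-score variance = [0.75 + 0.67 + 0.73] + 2.48 = 2.15 + 2.48 = 4.63.
Reliability = 4.63 / 5.48 = 0.845.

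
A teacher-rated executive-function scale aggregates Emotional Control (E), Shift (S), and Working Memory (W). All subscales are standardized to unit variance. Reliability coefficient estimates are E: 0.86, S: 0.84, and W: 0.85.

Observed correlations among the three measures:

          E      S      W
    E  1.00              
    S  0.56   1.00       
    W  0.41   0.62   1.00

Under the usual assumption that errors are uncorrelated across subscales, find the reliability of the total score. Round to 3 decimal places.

Var(E+S+W) = 3 + 2·[0.56 + 0.41 + 0.62] = 3 + 3.18 = 6.18.
Under uncorrelated errors the observed covariances equal the true-score covariances, so only the own-variance terms attenuate.
True-score variance = [0.86 + 0.84 + 0.85] + 3.18 = 2.55 + 3.18 = 5.73.
Reliability = 5.73 / 6.18 = 0.927.

0.927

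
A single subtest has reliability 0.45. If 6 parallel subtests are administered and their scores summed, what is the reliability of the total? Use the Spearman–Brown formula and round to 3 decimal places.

ρ_k = kρ / (1 + (k−1)ρ) = 6·0.45 / (1 + 5·0.45) = 2.700 / 3.250 = 0.831.

0.831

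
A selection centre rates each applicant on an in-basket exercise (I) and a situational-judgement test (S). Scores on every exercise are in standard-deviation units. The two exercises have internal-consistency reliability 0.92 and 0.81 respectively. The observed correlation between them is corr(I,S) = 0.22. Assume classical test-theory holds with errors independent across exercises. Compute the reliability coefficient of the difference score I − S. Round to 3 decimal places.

Var(I−S) = 1 + 1 − 2·0.22 = 2 − 0.44 = 1.56.
With uncorrelated errors the cross-covariances are all true-score covariance, so they carry over unchanged; only the diagonal terms shrink to ρᵢσᵢ².
True-score variance = [0.92 + 0.81] − 0.44 = 1.73 − 0.44 = 1.29.
Reliability = 1.29 / 1.56 = 0.827.

0.827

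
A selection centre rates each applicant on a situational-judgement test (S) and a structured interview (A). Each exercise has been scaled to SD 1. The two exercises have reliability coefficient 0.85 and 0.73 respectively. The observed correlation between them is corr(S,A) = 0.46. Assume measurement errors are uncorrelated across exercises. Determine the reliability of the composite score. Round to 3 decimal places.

0.856

Var(S+A) = 2 + 2·[0.46] = 2 + 0.92 = 2.92.
With uncorrelated errors the cross-covariances are all true-score covariance, so they carry over unchanged; only the diagonal terms shrink to ρᵢσᵢ².
True-score variance = [0.85 + 0.73] + 0.92 = 1.58 + 0.92 = 2.5.
Reliability = 2.5 / 2.92 = 0.856.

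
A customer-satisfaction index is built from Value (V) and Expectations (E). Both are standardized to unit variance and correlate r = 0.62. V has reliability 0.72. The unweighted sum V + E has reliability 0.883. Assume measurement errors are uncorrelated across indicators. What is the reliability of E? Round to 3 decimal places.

Var(V+E) = 2 + 2·0.62 = 3.240.
True-score variance = ρ_V + ρ_E + 2·0.62, so 0.883 = (0.72 + ρ_E + 1.24) / 3.240.
ρ_E = 0.883·3.240 − 0.72 − 1.24 = 0.901.

0.901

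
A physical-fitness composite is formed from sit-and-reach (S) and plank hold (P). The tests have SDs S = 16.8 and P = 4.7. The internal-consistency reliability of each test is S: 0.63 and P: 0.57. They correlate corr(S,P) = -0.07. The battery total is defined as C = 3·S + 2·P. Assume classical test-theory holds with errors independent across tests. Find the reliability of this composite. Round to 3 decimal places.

Var(C) = 3²·16.8² + 2²·4.7² + 2·[6·16.8·4.7·(-0.07)] = 2628.52 − 66.3264 = 2562.19.
Because errors are independent across components, Cov(Tᵢ,Tⱼ) = Cov(Xᵢ,Xⱼ); the off-diagonal part of the true-score variance is the same as above.
True-score variance = [3²·16.8²·0.63 + 2²·4.7²·0.57] − 66.3264 = 1650.67 − 66.3264 = 1584.34.
Reliability = 1584.34 / 2562.19 = 0.618.

0.618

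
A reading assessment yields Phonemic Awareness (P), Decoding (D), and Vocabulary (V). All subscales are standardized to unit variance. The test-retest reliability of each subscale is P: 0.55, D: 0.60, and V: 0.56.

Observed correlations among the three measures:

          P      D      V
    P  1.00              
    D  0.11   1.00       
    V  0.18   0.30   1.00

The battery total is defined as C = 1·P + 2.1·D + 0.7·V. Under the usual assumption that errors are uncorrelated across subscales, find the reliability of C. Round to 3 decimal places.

0.676

Var(C) = 1 + 2.1² + 0.7² + 2·[2.1·0.11 + 0.7·0.18 + 1.47·0.30] = 5.9 + 1.596 = 7.496.
Under uncorrelated errors the observed covariances equal the true-score covariances, so only the own-variance terms attenuate.
True-score variance = [0.55 + 2.1²·0.60 + 0.7²·0.56] + 1.596 = 3.4704 + 1.596 = 5.0664.
Reliability = 5.0664 / 7.496 = 0.676.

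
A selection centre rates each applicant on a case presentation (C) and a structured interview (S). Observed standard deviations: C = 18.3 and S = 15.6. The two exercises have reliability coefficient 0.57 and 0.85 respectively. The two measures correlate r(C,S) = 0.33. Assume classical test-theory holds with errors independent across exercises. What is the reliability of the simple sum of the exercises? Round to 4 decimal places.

Var(C+S) = 18.3² + 15.6² + 2·[18.3·15.6·0.33] = 578.25 + 188.417 = 766.667.
With uncorrelated errors the cross-covariances are all true-score covariance, so they carry over unchanged; only the diagonal terms shrink to ρᵢσᵢ².
True-score variance = [18.3²·0.57 + 15.6²·0.85] + 188.417 = 397.743 + 188.417 = 586.16.
Reliability = 586.16 / 766.667 = 0.7646.

0.7646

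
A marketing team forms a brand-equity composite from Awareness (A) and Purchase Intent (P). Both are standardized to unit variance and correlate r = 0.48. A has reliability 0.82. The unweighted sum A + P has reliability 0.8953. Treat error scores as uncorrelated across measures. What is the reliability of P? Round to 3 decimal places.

Var(A+P) = 2 + 2·0.48 = 2.960.
True-score variance = ρ_A + ρ_P + 2·0.48, so 0.8953 = (0.82 + ρ_P + 0.96) / 2.960.
ρ_P = 0.8953·2.960 − 0.82 − 0.96 = 0.870.

0.870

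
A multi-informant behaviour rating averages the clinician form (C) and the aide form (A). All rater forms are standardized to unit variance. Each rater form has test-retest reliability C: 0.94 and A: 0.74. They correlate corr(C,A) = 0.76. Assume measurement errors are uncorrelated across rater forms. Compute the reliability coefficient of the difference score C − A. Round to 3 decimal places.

0.333

Var(C−A) = 1 + 1 − 2·0.76 = 2 − 1.52 = 0.48.
With uncorrelated errors the cross-covariances are all true-score covariance, so they carry over unchanged; only the diagonal terms shrink to ρᵢσᵢ².
True-score variance = [0.94 + 0.74] − 1.52 = 1.68 − 1.52 = 0.16.
Reliability = 0.16 / 0.48 = 0.333.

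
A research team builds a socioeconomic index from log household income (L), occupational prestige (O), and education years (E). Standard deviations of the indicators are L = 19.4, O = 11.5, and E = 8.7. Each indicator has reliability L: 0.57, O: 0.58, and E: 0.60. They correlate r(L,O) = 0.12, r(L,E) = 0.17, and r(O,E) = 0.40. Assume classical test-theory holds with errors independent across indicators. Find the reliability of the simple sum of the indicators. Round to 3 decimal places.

0.681

Var(L+O+E) = 19.4² + 11.5² + 8.7² + 2·[19.4·11.5·0.12 + 19.4·8.7·0.17 + 11.5·8.7·0.40] = 584.3 + 190.969 = 775.269.
Under uncorrelated errors the observed covariances equal the true-score covariances, so only the own-variance terms attenuate.
True-score variance = [19.4²·0.57 + 11.5²·0.58 + 8.7²·0.60] + 190.969 = 336.644 + 190.969 = 527.613.
Reliability = 527.613 / 775.269 = 0.681.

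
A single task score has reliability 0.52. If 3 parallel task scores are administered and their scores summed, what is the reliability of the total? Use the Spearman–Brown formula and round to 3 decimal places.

0.765

ρ_k = kρ / (1 + (k−1)ρ) = 3·0.52 / (1 + 2·0.52) = 1.560 / 2.040 = 0.765.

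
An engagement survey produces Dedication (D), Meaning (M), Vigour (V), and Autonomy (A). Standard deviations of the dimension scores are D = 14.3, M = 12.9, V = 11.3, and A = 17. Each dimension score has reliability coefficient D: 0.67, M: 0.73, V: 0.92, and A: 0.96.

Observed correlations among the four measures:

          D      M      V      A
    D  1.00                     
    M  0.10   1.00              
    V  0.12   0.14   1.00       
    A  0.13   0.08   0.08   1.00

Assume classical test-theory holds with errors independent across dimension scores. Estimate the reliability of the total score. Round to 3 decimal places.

Var(D+M+V+A) = 14.3² + 12.9² + 11.3² + 17² + 2·[14.3·12.9·0.10 + 14.3·11.3·0.12 + 14.3·17·0.13 + 12.9·11.3·0.14 + 12.9·17·0.08 + 11.3·17·0.08] = 787.59 + 245.521 = 1033.11.
With uncorrelated errors the cross-covariances are all true-score covariance, so they carry over unchanged; only the diagonal terms shrink to ρᵢσᵢ².
True-score variance = [14.3²·0.67 + 12.9²·0.73 + 11.3²·0.92 + 17²·0.96] + 245.521 = 653.402 + 245.521 = 898.924.
Reliability = 898.924 / 1033.11 = 0.870.

0.870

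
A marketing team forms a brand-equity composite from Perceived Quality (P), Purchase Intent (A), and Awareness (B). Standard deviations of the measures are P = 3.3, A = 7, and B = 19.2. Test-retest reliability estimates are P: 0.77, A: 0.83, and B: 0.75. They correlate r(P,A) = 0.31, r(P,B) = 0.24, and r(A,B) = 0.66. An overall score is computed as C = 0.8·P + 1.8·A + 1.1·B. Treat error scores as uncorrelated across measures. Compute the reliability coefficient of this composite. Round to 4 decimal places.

0.8613

Var(C) = 0.8²·3.3² + 1.8²·7² + 1.1²·19.2² + 2·[1.44·3.3·7·0.31 + 0.88·3.3·19.2·0.24 + 1.98·7·19.2·0.66] = 611.784 + 398.655 = 1010.44.
Because errors are independent across components, Cov(Tᵢ,Tⱼ) = Cov(Xᵢ,Xⱼ); the off-diagonal part of the true-score variance is the same as above.
True-score variance = [0.8²·3.3²·0.77 + 1.8²·7²·0.83 + 1.1²·19.2²·0.75] + 398.655 = 471.678 + 398.655 = 870.333.
Reliability = 870.333 / 1010.44 = 0.8613.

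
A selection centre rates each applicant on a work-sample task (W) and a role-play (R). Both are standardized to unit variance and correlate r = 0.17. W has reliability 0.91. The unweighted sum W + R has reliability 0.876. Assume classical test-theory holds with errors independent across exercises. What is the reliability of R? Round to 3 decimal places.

0.800

Var(W+R) = 2 + 2·0.17 = 2.340.
True-score variance = ρ_W + ρ_R + 2·0.17, so 0.876 = (0.91 + ρ_R + 0.34) / 2.340.
ρ_R = 0.876·2.340 − 0.91 − 0.34 = 0.800.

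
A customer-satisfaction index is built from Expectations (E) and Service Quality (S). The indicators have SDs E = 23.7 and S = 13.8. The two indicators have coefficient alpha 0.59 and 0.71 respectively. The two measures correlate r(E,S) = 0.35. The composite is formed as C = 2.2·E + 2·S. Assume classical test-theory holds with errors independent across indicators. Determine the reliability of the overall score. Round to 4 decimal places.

Var(C) = 2.2²·23.7² + 2²·13.8² + 2·[4.4·23.7·13.8·0.35] = 3480.34 + 1007.34 = 4487.68.
With uncorrelated errors the cross-covariances are all true-score covariance, so they carry over unchanged; only the diagonal terms shrink to ρᵢσᵢ².
True-score variance = [2.2²·23.7²·0.59 + 2²·13.8²·0.71] + 1007.34 = 2144.81 + 1007.34 = 3152.16.
Reliability = 3152.16 / 4487.68 = 0.7024.

0.7024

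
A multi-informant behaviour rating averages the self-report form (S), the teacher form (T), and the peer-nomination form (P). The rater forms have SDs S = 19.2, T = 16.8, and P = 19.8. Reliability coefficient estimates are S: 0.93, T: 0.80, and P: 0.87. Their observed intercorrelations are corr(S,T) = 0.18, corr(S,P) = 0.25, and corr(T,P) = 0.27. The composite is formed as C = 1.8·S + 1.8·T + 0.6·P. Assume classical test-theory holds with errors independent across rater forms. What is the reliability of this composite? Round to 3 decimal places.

0.906

Var(C) = 1.8²·19.2² + 1.8²·16.8² + 0.6²·19.8² + 2·[3.24·19.2·16.8·0.18 + 1.08·19.2·19.8·0.25 + 1.08·16.8·19.8·0.27] = 2249.99 + 775.516 = 3025.5.
Under uncorrelated errors the observed covariances equal the true-score covariances, so only the own-variance terms attenuate.
True-score variance = [1.8²·19.2²·0.93 + 1.8²·16.8²·0.80 + 0.6²·19.8²·0.87] + 775.516 = 1965.14 + 775.516 = 2740.66.
Reliability = 2740.66 / 3025.5 = 0.906.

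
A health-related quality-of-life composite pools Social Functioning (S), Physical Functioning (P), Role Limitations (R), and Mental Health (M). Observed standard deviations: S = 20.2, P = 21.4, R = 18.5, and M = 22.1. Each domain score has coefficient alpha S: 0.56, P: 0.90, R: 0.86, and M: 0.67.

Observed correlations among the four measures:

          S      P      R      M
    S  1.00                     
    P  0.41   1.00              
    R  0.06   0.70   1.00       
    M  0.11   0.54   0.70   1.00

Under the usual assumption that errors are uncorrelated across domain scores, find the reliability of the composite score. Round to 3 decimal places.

Var(S+P+R+M) = 20.2² + 21.4² + 18.5² + 22.1² + 2·[20.2·21.4·0.41 + 20.2·18.5·0.06 + 20.2·22.1·0.11 + 21.4·18.5·0.70 + 21.4·22.1·0.54 + 18.5·22.1·0.70] = 1696.66 + 2134.95 = 3831.61.
With uncorrelated errors the cross-covariances are all true-score covariance, so they carry over unchanged; only the diagonal terms shrink to ρᵢσᵢ².
True-score variance = [20.2²·0.56 + 21.4²·0.90 + 18.5²·0.86 + 22.1²·0.67] + 2134.95 = 1262.24 + 2134.95 = 3397.19.
Reliability = 3397.19 / 3831.61 = 0.887.

0.887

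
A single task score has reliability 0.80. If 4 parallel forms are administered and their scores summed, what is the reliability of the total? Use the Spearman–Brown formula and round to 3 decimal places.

0.941

ρ_k = kρ / (1 + (k−1)ρ) = 4·0.80 / (1 + 3·0.80) = 3.200 / 3.400 = 0.941.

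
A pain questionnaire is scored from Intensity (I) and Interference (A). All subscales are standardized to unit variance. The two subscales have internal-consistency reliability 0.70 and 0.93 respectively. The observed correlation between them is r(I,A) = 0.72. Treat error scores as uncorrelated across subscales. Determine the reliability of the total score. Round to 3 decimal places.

0.892

Var(I+A) = 2 + 2·[0.72] = 2 + 1.44 = 3.44.
Under uncorrelated errors the observed covariances equal the true-score covariances, so only the own-variance terms attenuate.
True-score variance = [0.70 + 0.93] + 1.44 = 1.63 + 1.44 = 3.07.
Reliability = 3.07 / 3.44 = 0.892.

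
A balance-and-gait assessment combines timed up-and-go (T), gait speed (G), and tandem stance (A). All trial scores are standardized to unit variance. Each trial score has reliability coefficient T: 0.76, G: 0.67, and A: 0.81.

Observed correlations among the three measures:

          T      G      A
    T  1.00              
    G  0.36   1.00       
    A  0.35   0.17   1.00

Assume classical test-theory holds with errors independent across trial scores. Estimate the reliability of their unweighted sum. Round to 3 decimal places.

0.840

Var(T+G+A) = 3 + 2·[0.36 + 0.35 + 0.17] = 3 + 1.76 = 4.76.
Because errors are independent across components, Cov(Tᵢ,Tⱼ) = Cov(Xᵢ,Xⱼ); the off-diagonal part of the true-score variance is the same as above.
True-score variance = [0.76 + 0.67 + 0.81] + 1.76 = 2.24 + 1.76 = 4.
Reliability = 4 / 4.76 = 0.840.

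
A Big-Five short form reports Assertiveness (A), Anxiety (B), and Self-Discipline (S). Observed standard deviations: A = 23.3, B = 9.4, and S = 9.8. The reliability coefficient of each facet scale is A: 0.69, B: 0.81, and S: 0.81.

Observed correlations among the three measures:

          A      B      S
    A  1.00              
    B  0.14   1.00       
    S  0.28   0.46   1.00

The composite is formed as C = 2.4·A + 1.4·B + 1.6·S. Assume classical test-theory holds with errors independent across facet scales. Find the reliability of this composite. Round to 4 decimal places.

0.7634

Var(C) = 2.4²·23.3² + 1.4²·9.4² + 1.6²·9.8² + 2·[3.36·23.3·9.4·0.14 + 3.84·23.3·9.8·0.28 + 2.24·9.4·9.8·0.46] = 3546.09 + 886.917 = 4433.01.
Because errors are independent across components, Cov(Tᵢ,Tⱼ) = Cov(Xᵢ,Xⱼ); the off-diagonal part of the true-score variance is the same as above.
True-score variance = [2.4²·23.3²·0.69 + 1.4²·9.4²·0.81 + 1.6²·9.8²·0.81] + 886.917 = 2497.09 + 886.917 = 3384.01.
Reliability = 3384.01 / 4433.01 = 0.7634.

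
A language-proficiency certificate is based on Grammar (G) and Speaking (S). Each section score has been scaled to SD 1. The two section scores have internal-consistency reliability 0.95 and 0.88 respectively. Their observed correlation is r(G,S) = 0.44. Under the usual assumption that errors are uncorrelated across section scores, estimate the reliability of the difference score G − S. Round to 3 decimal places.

0.848

Var(G−S) = 1 + 1 − 2·0.44 = 2 − 0.88 = 1.12.
With uncorrelated errors the cross-covariances are all true-score covariance, so they carry over unchanged; only the diagonal terms shrink to ρᵢσᵢ².
True-score variance = [0.95 + 0.88] − 0.88 = 1.83 − 0.88 = 0.95.
Reliability = 0.95 / 1.12 = 0.848.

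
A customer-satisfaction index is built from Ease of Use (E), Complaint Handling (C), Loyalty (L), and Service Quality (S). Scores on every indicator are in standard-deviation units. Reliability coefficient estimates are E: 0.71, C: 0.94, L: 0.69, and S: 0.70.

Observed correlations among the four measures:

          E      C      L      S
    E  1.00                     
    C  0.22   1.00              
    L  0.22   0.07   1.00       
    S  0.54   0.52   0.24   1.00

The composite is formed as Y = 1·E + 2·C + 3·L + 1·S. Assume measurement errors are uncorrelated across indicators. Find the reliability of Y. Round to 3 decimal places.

Var(Y) = 1 + 2² + 3² + 1 + 2·[2·0.22 + 3·0.22 + 0.54 + 6·0.07 + 2·0.52 + 3·0.24] = 15 + 7.64 = 22.64.
Because errors are independent across components, Cov(Tᵢ,Tⱼ) = Cov(Xᵢ,Xⱼ); the off-diagonal part of the true-score variance is the same as above.
True-score variance = [0.71 + 2²·0.94 + 3²·0.69 + 0.70] + 7.64 = 11.38 + 7.64 = 19.02.
Reliability = 19.02 / 22.64 = 0.840.

0.840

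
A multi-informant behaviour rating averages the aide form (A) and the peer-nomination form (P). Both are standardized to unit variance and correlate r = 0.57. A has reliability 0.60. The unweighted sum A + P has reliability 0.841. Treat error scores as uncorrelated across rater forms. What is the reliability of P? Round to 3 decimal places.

Var(A+P) = 2 + 2·0.57 = 3.140.
True-score variance = ρ_A + ρ_P + 2·0.57, so 0.841 = (0.60 + ρ_P + 1.14) / 3.140.
ρ_P = 0.841·3.140 − 0.60 − 1.14 = 0.901.

0.901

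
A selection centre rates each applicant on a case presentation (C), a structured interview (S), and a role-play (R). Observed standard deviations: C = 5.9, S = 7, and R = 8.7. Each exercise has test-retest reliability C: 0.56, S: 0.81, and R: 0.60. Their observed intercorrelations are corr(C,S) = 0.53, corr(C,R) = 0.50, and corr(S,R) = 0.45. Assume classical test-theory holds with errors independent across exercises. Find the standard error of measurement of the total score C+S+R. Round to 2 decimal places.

Var(total) = 159.5 + 149.918 = 309.418.
True-score variance = 104.598 + 149.918 = 254.516, so reliability = 0.8226.
Error variance = 309.418 − 254.516 = 54.9024; SEM = √54.9024 = 7.41.

7.41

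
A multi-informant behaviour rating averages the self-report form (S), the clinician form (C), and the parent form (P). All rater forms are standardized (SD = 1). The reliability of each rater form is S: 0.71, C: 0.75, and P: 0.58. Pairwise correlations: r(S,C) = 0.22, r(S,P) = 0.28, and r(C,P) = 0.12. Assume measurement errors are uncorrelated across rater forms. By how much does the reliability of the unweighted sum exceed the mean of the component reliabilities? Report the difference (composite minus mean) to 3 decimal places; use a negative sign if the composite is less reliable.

Var(sum) = 3 + 1.24 = 4.24; true-score variance = 2.04 + 1.24 = 3.28; composite reliability = 0.7736.
Mean component reliability = 0.6800.
Difference = 0.7736 − 0.6800 = 0.094.

0.094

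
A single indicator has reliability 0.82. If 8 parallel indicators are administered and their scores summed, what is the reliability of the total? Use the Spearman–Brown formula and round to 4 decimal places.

ρ_k = kρ / (1 + (k−1)ρ) = 8·0.82 / (1 + 7·0.82) = 6.560 / 6.740 = 0.9733.

0.9733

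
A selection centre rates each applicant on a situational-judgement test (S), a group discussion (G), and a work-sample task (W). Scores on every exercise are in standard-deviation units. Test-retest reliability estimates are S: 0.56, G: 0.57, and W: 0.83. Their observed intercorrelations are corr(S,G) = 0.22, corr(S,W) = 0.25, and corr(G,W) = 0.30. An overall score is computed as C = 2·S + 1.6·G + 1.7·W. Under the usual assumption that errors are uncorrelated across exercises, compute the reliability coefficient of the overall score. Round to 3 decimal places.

0.764

Var(C) = 2² + 1.6² + 1.7² + 2·[3.2·0.22 + 3.4·0.25 + 2.72·0.30] = 9.45 + 4.74 = 14.19.
Under uncorrelated errors the observed covariances equal the true-score covariances, so only the own-variance terms attenuate.
True-score variance = [2²·0.56 + 1.6²·0.57 + 1.7²·0.83] + 4.74 = 6.0979 + 4.74 = 10.8379.
Reliability = 10.8379 / 14.19 = 0.764.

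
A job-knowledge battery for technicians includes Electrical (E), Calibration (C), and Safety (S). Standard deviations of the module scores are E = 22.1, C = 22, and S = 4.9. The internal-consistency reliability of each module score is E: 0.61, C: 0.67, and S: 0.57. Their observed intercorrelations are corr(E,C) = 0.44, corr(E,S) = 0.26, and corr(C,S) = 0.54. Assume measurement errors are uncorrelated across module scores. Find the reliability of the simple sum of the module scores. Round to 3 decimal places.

0.774

Var(E+C+S) = 22.1² + 22² + 4.9² + 2·[22.1·22·0.44 + 22.1·4.9·0.26 + 22·4.9·0.54] = 996.42 + 600.591 = 1597.01.
Because errors are independent across components, Cov(Tᵢ,Tⱼ) = Cov(Xᵢ,Xⱼ); the off-diagonal part of the true-score variance is the same as above.
True-score variance = [22.1²·0.61 + 22²·0.67 + 4.9²·0.57] + 600.591 = 635.896 + 600.591 = 1236.49.
Reliability = 1236.49 / 1597.01 = 0.774.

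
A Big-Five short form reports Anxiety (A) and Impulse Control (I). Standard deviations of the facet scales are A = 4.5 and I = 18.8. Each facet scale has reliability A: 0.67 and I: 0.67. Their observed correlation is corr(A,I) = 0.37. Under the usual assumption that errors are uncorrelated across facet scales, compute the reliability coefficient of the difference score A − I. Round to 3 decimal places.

Var(A−I) = 4.5² + 18.8² − 2·4.5·18.8·0.37 = 373.69 − 62.604 = 311.086.
Under uncorrelated errors the observed covariances equal the true-score covariances, so only the own-variance terms attenuate.
True-score variance = [4.5²·0.67 + 18.8²·0.67] − 62.604 = 250.372 − 62.604 = 187.768.
Reliability = 187.768 / 311.086 = 0.604.

0.604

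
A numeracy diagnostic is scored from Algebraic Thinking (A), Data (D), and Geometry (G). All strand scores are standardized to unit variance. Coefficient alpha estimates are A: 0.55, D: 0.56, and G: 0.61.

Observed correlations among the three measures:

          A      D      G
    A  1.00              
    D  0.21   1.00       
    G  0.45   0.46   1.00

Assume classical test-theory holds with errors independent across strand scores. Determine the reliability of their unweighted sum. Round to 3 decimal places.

0.756

Var(A+D+G) = 3 + 2·[0.21 + 0.45 + 0.46] = 3 + 2.24 = 5.24.
With uncorrelated errors the cross-covariances are all true-score covariance, so they carry over unchanged; only the diagonal terms shrink to ρᵢσᵢ².
True-score variance = [0.55 + 0.56 + 0.61] + 2.24 = 1.72 + 2.24 = 3.96.
Reliability = 3.96 / 5.24 = 0.756.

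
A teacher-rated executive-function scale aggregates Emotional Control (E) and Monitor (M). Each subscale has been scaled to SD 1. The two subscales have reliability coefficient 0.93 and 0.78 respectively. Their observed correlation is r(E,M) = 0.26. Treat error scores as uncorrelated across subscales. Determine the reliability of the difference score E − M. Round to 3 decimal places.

Var(E−M) = 1 + 1 − 2·0.26 = 2 − 0.52 = 1.48.
With uncorrelated errors the cross-covariances are all true-score covariance, so they carry over unchanged; only the diagonal terms shrink to ρᵢσᵢ².
True-score variance = [0.93 + 0.78] − 0.52 = 1.71 − 0.52 = 1.19.
Reliability = 1.19 / 1.48 = 0.804.

0.804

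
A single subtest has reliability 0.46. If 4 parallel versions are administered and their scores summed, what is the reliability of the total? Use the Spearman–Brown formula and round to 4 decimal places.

ρ_k = kρ / (1 + (k−1)ρ) = 4·0.46 / (1 + 3·0.46) = 1.840 / 2.380 = 0.7731.

0.7731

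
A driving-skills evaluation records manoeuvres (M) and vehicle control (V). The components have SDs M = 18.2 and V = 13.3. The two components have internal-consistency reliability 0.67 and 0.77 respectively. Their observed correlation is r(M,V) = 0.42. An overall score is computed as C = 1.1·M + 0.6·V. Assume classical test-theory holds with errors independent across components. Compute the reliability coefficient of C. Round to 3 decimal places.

0.755

Var(C) = 1.1²·18.2² + 0.6²·13.3² + 2·[0.66·18.2·13.3·0.42] = 464.481 + 134.198 = 598.679.
Under uncorrelated errors the observed covariances equal the true-score covariances, so only the own-variance terms attenuate.
True-score variance = [1.1²·18.2²·0.67 + 0.6²·13.3²·0.77] + 134.198 = 317.57 + 134.198 = 451.768.
Reliability = 451.768 / 598.679 = 0.755.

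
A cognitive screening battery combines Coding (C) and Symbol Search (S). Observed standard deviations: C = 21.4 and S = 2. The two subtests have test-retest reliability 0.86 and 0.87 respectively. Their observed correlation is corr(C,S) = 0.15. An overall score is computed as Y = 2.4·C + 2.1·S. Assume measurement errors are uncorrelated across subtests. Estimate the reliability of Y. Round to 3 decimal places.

Var(Y) = 2.4²·21.4² + 2.1²·2² + 2·[5.04·21.4·2·0.15] = 2655.49 + 64.7136 = 2720.2.
Under uncorrelated errors the observed covariances equal the true-score covariances, so only the own-variance terms attenuate.
True-score variance = [2.4²·21.4²·0.86 + 2.1²·2²·0.87] + 64.7136 = 2283.9 + 64.7136 = 2348.61.
Reliability = 2348.61 / 2720.2 = 0.863.

0.863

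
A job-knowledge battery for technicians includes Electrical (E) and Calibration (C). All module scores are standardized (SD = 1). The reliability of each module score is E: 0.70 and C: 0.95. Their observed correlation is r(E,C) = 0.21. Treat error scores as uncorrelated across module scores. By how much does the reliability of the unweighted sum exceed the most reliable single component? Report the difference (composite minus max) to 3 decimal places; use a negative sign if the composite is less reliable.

-0.095

Var(sum) = 2 + 0.42 = 2.42; true-score variance = 1.65 + 0.42 = 2.07; composite reliability = 0.8554.
Max component reliability = 0.9500.
Difference = 0.8554 − 0.9500 = -0.095.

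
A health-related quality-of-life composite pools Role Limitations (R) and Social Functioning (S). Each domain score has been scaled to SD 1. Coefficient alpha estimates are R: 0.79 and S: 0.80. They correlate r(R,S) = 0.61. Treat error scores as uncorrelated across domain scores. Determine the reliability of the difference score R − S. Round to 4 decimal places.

0.4744

Var(R−S) = 1 + 1 − 2·0.61 = 2 − 1.22 = 0.78.
With uncorrelated errors the cross-covariances are all true-score covariance, so they carry over unchanged; only the diagonal terms shrink to ρᵢσᵢ².
True-score variance = [0.79 + 0.80] − 1.22 = 1.59 − 1.22 = 0.37.
Reliability = 0.37 / 0.78 = 0.4744.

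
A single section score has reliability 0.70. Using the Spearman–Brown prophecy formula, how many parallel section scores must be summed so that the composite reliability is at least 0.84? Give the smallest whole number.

3

k ≥ ρ*(1−ρ₁)/(ρ₁(1−ρ*)) = 0.84·0.30 / (0.70·0.16) = 2.250.
Smallest integer k = 3.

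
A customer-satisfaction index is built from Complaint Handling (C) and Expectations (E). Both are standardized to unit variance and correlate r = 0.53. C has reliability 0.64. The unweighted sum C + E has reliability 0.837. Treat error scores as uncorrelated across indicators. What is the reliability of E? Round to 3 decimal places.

Var(C+E) = 2 + 2·0.53 = 3.060.
True-score variance = ρ_C + ρ_E + 2·0.53, so 0.837 = (0.64 + ρ_E + 1.06) / 3.060.
ρ_E = 0.837·3.060 − 0.64 − 1.06 = 0.861.

0.861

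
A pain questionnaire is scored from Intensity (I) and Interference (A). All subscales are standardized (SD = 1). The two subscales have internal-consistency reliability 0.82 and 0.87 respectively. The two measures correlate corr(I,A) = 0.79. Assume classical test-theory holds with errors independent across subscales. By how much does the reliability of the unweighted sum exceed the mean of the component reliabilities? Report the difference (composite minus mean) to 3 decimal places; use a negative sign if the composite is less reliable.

Var(sum) = 2 + 1.58 = 3.58; true-score variance = 1.69 + 1.58 = 3.27; composite reliability = 0.9134.
Mean component reliability = 0.8450.
Difference = 0.9134 − 0.8450 = 0.068.

0.068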